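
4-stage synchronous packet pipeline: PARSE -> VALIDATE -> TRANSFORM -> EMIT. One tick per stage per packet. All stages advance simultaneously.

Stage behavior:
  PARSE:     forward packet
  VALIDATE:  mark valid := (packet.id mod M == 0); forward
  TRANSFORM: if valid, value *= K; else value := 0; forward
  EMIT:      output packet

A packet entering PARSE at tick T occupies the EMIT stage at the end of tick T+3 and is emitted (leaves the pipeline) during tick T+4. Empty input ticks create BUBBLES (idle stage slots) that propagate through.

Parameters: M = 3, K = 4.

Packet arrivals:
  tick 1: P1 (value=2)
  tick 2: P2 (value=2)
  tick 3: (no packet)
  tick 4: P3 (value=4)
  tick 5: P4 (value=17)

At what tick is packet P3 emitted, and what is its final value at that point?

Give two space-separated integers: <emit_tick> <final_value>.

Answer: 8 16

Derivation:
Tick 1: [PARSE:P1(v=2,ok=F), VALIDATE:-, TRANSFORM:-, EMIT:-] out:-; in:P1
Tick 2: [PARSE:P2(v=2,ok=F), VALIDATE:P1(v=2,ok=F), TRANSFORM:-, EMIT:-] out:-; in:P2
Tick 3: [PARSE:-, VALIDATE:P2(v=2,ok=F), TRANSFORM:P1(v=0,ok=F), EMIT:-] out:-; in:-
Tick 4: [PARSE:P3(v=4,ok=F), VALIDATE:-, TRANSFORM:P2(v=0,ok=F), EMIT:P1(v=0,ok=F)] out:-; in:P3
Tick 5: [PARSE:P4(v=17,ok=F), VALIDATE:P3(v=4,ok=T), TRANSFORM:-, EMIT:P2(v=0,ok=F)] out:P1(v=0); in:P4
Tick 6: [PARSE:-, VALIDATE:P4(v=17,ok=F), TRANSFORM:P3(v=16,ok=T), EMIT:-] out:P2(v=0); in:-
Tick 7: [PARSE:-, VALIDATE:-, TRANSFORM:P4(v=0,ok=F), EMIT:P3(v=16,ok=T)] out:-; in:-
Tick 8: [PARSE:-, VALIDATE:-, TRANSFORM:-, EMIT:P4(v=0,ok=F)] out:P3(v=16); in:-
Tick 9: [PARSE:-, VALIDATE:-, TRANSFORM:-, EMIT:-] out:P4(v=0); in:-
P3: arrives tick 4, valid=True (id=3, id%3=0), emit tick 8, final value 16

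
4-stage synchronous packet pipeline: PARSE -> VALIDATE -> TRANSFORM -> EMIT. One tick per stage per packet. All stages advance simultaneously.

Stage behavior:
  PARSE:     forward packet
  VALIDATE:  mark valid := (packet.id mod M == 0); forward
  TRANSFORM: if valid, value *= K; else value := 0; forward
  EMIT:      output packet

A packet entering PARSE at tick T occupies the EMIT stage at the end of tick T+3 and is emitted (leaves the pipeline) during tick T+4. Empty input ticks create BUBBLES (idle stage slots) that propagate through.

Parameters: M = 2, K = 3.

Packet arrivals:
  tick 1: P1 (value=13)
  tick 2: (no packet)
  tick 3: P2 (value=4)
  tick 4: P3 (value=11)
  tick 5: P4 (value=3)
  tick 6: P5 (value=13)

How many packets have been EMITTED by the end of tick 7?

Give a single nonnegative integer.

Tick 1: [PARSE:P1(v=13,ok=F), VALIDATE:-, TRANSFORM:-, EMIT:-] out:-; in:P1
Tick 2: [PARSE:-, VALIDATE:P1(v=13,ok=F), TRANSFORM:-, EMIT:-] out:-; in:-
Tick 3: [PARSE:P2(v=4,ok=F), VALIDATE:-, TRANSFORM:P1(v=0,ok=F), EMIT:-] out:-; in:P2
Tick 4: [PARSE:P3(v=11,ok=F), VALIDATE:P2(v=4,ok=T), TRANSFORM:-, EMIT:P1(v=0,ok=F)] out:-; in:P3
Tick 5: [PARSE:P4(v=3,ok=F), VALIDATE:P3(v=11,ok=F), TRANSFORM:P2(v=12,ok=T), EMIT:-] out:P1(v=0); in:P4
Tick 6: [PARSE:P5(v=13,ok=F), VALIDATE:P4(v=3,ok=T), TRANSFORM:P3(v=0,ok=F), EMIT:P2(v=12,ok=T)] out:-; in:P5
Tick 7: [PARSE:-, VALIDATE:P5(v=13,ok=F), TRANSFORM:P4(v=9,ok=T), EMIT:P3(v=0,ok=F)] out:P2(v=12); in:-
Emitted by tick 7: ['P1', 'P2']

Answer: 2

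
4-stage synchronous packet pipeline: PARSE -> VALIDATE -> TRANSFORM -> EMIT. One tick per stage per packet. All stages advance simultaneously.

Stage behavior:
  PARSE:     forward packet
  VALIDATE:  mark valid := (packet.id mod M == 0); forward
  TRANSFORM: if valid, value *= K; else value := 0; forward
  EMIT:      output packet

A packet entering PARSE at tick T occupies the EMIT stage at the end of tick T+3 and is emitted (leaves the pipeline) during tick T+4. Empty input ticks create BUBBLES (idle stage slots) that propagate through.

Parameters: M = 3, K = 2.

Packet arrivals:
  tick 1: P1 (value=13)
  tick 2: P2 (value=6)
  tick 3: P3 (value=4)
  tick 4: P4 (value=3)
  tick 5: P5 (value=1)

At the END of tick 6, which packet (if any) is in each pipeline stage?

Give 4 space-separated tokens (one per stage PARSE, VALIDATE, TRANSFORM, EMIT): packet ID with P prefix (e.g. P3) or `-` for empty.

Tick 1: [PARSE:P1(v=13,ok=F), VALIDATE:-, TRANSFORM:-, EMIT:-] out:-; in:P1
Tick 2: [PARSE:P2(v=6,ok=F), VALIDATE:P1(v=13,ok=F), TRANSFORM:-, EMIT:-] out:-; in:P2
Tick 3: [PARSE:P3(v=4,ok=F), VALIDATE:P2(v=6,ok=F), TRANSFORM:P1(v=0,ok=F), EMIT:-] out:-; in:P3
Tick 4: [PARSE:P4(v=3,ok=F), VALIDATE:P3(v=4,ok=T), TRANSFORM:P2(v=0,ok=F), EMIT:P1(v=0,ok=F)] out:-; in:P4
Tick 5: [PARSE:P5(v=1,ok=F), VALIDATE:P4(v=3,ok=F), TRANSFORM:P3(v=8,ok=T), EMIT:P2(v=0,ok=F)] out:P1(v=0); in:P5
Tick 6: [PARSE:-, VALIDATE:P5(v=1,ok=F), TRANSFORM:P4(v=0,ok=F), EMIT:P3(v=8,ok=T)] out:P2(v=0); in:-
At end of tick 6: ['-', 'P5', 'P4', 'P3']

Answer: - P5 P4 P3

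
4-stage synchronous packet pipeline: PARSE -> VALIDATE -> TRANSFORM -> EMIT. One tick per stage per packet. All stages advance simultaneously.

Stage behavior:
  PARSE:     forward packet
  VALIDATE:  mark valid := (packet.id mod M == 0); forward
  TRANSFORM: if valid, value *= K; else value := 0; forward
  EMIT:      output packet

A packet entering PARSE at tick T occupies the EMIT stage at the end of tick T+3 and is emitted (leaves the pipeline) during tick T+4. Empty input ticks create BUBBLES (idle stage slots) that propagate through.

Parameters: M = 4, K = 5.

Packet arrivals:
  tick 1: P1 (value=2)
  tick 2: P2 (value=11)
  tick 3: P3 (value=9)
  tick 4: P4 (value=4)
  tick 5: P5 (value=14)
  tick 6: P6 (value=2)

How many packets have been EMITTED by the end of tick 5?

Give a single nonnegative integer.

Tick 1: [PARSE:P1(v=2,ok=F), VALIDATE:-, TRANSFORM:-, EMIT:-] out:-; in:P1
Tick 2: [PARSE:P2(v=11,ok=F), VALIDATE:P1(v=2,ok=F), TRANSFORM:-, EMIT:-] out:-; in:P2
Tick 3: [PARSE:P3(v=9,ok=F), VALIDATE:P2(v=11,ok=F), TRANSFORM:P1(v=0,ok=F), EMIT:-] out:-; in:P3
Tick 4: [PARSE:P4(v=4,ok=F), VALIDATE:P3(v=9,ok=F), TRANSFORM:P2(v=0,ok=F), EMIT:P1(v=0,ok=F)] out:-; in:P4
Tick 5: [PARSE:P5(v=14,ok=F), VALIDATE:P4(v=4,ok=T), TRANSFORM:P3(v=0,ok=F), EMIT:P2(v=0,ok=F)] out:P1(v=0); in:P5
Emitted by tick 5: ['P1']

Answer: 1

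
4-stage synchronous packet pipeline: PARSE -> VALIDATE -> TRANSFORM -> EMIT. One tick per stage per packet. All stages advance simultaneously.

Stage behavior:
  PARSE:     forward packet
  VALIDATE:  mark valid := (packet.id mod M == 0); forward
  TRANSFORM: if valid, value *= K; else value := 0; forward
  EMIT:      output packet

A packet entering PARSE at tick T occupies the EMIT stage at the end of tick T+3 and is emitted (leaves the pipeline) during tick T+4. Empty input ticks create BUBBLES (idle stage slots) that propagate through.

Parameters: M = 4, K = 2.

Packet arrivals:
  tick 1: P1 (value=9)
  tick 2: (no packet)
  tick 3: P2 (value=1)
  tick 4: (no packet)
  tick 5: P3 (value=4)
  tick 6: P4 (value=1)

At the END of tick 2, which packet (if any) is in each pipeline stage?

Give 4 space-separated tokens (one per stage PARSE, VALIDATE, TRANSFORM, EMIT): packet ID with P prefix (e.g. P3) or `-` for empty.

Answer: - P1 - -

Derivation:
Tick 1: [PARSE:P1(v=9,ok=F), VALIDATE:-, TRANSFORM:-, EMIT:-] out:-; in:P1
Tick 2: [PARSE:-, VALIDATE:P1(v=9,ok=F), TRANSFORM:-, EMIT:-] out:-; in:-
At end of tick 2: ['-', 'P1', '-', '-']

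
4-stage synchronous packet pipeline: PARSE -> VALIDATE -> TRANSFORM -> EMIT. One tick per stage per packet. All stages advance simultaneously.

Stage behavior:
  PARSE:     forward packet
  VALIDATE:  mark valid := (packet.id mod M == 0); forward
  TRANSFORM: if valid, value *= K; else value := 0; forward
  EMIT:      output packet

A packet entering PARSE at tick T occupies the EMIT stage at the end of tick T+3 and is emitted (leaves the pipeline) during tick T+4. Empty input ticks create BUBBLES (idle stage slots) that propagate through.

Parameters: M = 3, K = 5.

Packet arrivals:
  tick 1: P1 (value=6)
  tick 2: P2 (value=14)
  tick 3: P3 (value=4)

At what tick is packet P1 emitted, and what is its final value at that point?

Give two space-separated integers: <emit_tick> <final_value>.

Tick 1: [PARSE:P1(v=6,ok=F), VALIDATE:-, TRANSFORM:-, EMIT:-] out:-; in:P1
Tick 2: [PARSE:P2(v=14,ok=F), VALIDATE:P1(v=6,ok=F), TRANSFORM:-, EMIT:-] out:-; in:P2
Tick 3: [PARSE:P3(v=4,ok=F), VALIDATE:P2(v=14,ok=F), TRANSFORM:P1(v=0,ok=F), EMIT:-] out:-; in:P3
Tick 4: [PARSE:-, VALIDATE:P3(v=4,ok=T), TRANSFORM:P2(v=0,ok=F), EMIT:P1(v=0,ok=F)] out:-; in:-
Tick 5: [PARSE:-, VALIDATE:-, TRANSFORM:P3(v=20,ok=T), EMIT:P2(v=0,ok=F)] out:P1(v=0); in:-
Tick 6: [PARSE:-, VALIDATE:-, TRANSFORM:-, EMIT:P3(v=20,ok=T)] out:P2(v=0); in:-
Tick 7: [PARSE:-, VALIDATE:-, TRANSFORM:-, EMIT:-] out:P3(v=20); in:-
P1: arrives tick 1, valid=False (id=1, id%3=1), emit tick 5, final value 0

Answer: 5 0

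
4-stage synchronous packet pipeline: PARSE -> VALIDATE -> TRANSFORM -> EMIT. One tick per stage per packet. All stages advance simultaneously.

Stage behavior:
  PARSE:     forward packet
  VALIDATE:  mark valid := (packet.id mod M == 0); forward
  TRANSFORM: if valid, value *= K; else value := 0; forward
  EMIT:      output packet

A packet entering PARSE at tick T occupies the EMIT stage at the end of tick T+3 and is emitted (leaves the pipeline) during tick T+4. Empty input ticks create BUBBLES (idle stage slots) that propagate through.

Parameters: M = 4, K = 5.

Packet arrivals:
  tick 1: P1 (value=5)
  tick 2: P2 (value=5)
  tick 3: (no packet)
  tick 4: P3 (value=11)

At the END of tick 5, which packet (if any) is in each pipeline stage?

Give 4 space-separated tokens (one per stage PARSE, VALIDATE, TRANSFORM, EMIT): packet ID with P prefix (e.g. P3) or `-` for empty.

Answer: - P3 - P2

Derivation:
Tick 1: [PARSE:P1(v=5,ok=F), VALIDATE:-, TRANSFORM:-, EMIT:-] out:-; in:P1
Tick 2: [PARSE:P2(v=5,ok=F), VALIDATE:P1(v=5,ok=F), TRANSFORM:-, EMIT:-] out:-; in:P2
Tick 3: [PARSE:-, VALIDATE:P2(v=5,ok=F), TRANSFORM:P1(v=0,ok=F), EMIT:-] out:-; in:-
Tick 4: [PARSE:P3(v=11,ok=F), VALIDATE:-, TRANSFORM:P2(v=0,ok=F), EMIT:P1(v=0,ok=F)] out:-; in:P3
Tick 5: [PARSE:-, VALIDATE:P3(v=11,ok=F), TRANSFORM:-, EMIT:P2(v=0,ok=F)] out:P1(v=0); in:-
At end of tick 5: ['-', 'P3', '-', 'P2']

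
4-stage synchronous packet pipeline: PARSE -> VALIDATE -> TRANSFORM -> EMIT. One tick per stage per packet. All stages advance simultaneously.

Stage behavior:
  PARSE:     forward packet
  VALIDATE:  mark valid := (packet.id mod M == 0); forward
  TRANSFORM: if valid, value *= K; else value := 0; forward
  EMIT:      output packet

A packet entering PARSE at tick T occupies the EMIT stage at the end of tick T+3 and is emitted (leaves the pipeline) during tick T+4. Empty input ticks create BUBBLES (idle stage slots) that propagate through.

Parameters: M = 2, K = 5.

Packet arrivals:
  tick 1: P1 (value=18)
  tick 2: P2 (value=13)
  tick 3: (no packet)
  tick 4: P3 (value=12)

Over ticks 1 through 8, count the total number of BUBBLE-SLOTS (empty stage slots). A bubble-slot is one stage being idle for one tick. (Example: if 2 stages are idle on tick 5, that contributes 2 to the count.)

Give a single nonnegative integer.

Answer: 20

Derivation:
Tick 1: [PARSE:P1(v=18,ok=F), VALIDATE:-, TRANSFORM:-, EMIT:-] out:-; bubbles=3
Tick 2: [PARSE:P2(v=13,ok=F), VALIDATE:P1(v=18,ok=F), TRANSFORM:-, EMIT:-] out:-; bubbles=2
Tick 3: [PARSE:-, VALIDATE:P2(v=13,ok=T), TRANSFORM:P1(v=0,ok=F), EMIT:-] out:-; bubbles=2
Tick 4: [PARSE:P3(v=12,ok=F), VALIDATE:-, TRANSFORM:P2(v=65,ok=T), EMIT:P1(v=0,ok=F)] out:-; bubbles=1
Tick 5: [PARSE:-, VALIDATE:P3(v=12,ok=F), TRANSFORM:-, EMIT:P2(v=65,ok=T)] out:P1(v=0); bubbles=2
Tick 6: [PARSE:-, VALIDATE:-, TRANSFORM:P3(v=0,ok=F), EMIT:-] out:P2(v=65); bubbles=3
Tick 7: [PARSE:-, VALIDATE:-, TRANSFORM:-, EMIT:P3(v=0,ok=F)] out:-; bubbles=3
Tick 8: [PARSE:-, VALIDATE:-, TRANSFORM:-, EMIT:-] out:P3(v=0); bubbles=4
Total bubble-slots: 20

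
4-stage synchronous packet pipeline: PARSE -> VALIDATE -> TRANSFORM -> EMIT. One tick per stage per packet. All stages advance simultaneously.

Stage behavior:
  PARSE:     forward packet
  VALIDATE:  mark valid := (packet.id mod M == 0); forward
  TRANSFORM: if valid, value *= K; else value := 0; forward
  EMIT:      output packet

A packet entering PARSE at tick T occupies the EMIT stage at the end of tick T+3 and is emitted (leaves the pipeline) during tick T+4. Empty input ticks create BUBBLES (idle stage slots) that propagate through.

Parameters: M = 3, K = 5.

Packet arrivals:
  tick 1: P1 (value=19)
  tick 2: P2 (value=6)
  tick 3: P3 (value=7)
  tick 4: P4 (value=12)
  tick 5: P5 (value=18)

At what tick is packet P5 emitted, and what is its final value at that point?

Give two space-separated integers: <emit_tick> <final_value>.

Answer: 9 0

Derivation:
Tick 1: [PARSE:P1(v=19,ok=F), VALIDATE:-, TRANSFORM:-, EMIT:-] out:-; in:P1
Tick 2: [PARSE:P2(v=6,ok=F), VALIDATE:P1(v=19,ok=F), TRANSFORM:-, EMIT:-] out:-; in:P2
Tick 3: [PARSE:P3(v=7,ok=F), VALIDATE:P2(v=6,ok=F), TRANSFORM:P1(v=0,ok=F), EMIT:-] out:-; in:P3
Tick 4: [PARSE:P4(v=12,ok=F), VALIDATE:P3(v=7,ok=T), TRANSFORM:P2(v=0,ok=F), EMIT:P1(v=0,ok=F)] out:-; in:P4
Tick 5: [PARSE:P5(v=18,ok=F), VALIDATE:P4(v=12,ok=F), TRANSFORM:P3(v=35,ok=T), EMIT:P2(v=0,ok=F)] out:P1(v=0); in:P5
Tick 6: [PARSE:-, VALIDATE:P5(v=18,ok=F), TRANSFORM:P4(v=0,ok=F), EMIT:P3(v=35,ok=T)] out:P2(v=0); in:-
Tick 7: [PARSE:-, VALIDATE:-, TRANSFORM:P5(v=0,ok=F), EMIT:P4(v=0,ok=F)] out:P3(v=35); in:-
Tick 8: [PARSE:-, VALIDATE:-, TRANSFORM:-, EMIT:P5(v=0,ok=F)] out:P4(v=0); in:-
Tick 9: [PARSE:-, VALIDATE:-, TRANSFORM:-, EMIT:-] out:P5(v=0); in:-
P5: arrives tick 5, valid=False (id=5, id%3=2), emit tick 9, final value 0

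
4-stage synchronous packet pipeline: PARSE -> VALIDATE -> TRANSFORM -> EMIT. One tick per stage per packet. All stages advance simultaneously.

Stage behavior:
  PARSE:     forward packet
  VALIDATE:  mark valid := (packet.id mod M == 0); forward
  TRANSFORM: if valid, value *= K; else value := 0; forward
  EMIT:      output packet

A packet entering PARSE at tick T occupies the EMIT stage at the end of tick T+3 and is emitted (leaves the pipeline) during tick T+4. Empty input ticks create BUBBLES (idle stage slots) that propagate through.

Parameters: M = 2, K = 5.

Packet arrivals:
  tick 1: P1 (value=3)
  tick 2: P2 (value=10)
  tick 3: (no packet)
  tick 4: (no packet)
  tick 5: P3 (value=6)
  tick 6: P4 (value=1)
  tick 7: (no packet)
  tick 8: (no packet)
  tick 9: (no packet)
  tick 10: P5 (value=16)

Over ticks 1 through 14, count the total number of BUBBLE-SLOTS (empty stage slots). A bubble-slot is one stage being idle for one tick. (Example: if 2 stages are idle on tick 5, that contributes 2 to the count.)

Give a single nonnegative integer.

Tick 1: [PARSE:P1(v=3,ok=F), VALIDATE:-, TRANSFORM:-, EMIT:-] out:-; bubbles=3
Tick 2: [PARSE:P2(v=10,ok=F), VALIDATE:P1(v=3,ok=F), TRANSFORM:-, EMIT:-] out:-; bubbles=2
Tick 3: [PARSE:-, VALIDATE:P2(v=10,ok=T), TRANSFORM:P1(v=0,ok=F), EMIT:-] out:-; bubbles=2
Tick 4: [PARSE:-, VALIDATE:-, TRANSFORM:P2(v=50,ok=T), EMIT:P1(v=0,ok=F)] out:-; bubbles=2
Tick 5: [PARSE:P3(v=6,ok=F), VALIDATE:-, TRANSFORM:-, EMIT:P2(v=50,ok=T)] out:P1(v=0); bubbles=2
Tick 6: [PARSE:P4(v=1,ok=F), VALIDATE:P3(v=6,ok=F), TRANSFORM:-, EMIT:-] out:P2(v=50); bubbles=2
Tick 7: [PARSE:-, VALIDATE:P4(v=1,ok=T), TRANSFORM:P3(v=0,ok=F), EMIT:-] out:-; bubbles=2
Tick 8: [PARSE:-, VALIDATE:-, TRANSFORM:P4(v=5,ok=T), EMIT:P3(v=0,ok=F)] out:-; bubbles=2
Tick 9: [PARSE:-, VALIDATE:-, TRANSFORM:-, EMIT:P4(v=5,ok=T)] out:P3(v=0); bubbles=3
Tick 10: [PARSE:P5(v=16,ok=F), VALIDATE:-, TRANSFORM:-, EMIT:-] out:P4(v=5); bubbles=3
Tick 11: [PARSE:-, VALIDATE:P5(v=16,ok=F), TRANSFORM:-, EMIT:-] out:-; bubbles=3
Tick 12: [PARSE:-, VALIDATE:-, TRANSFORM:P5(v=0,ok=F), EMIT:-] out:-; bubbles=3
Tick 13: [PARSE:-, VALIDATE:-, TRANSFORM:-, EMIT:P5(v=0,ok=F)] out:-; bubbles=3
Tick 14: [PARSE:-, VALIDATE:-, TRANSFORM:-, EMIT:-] out:P5(v=0); bubbles=4
Total bubble-slots: 36

Answer: 36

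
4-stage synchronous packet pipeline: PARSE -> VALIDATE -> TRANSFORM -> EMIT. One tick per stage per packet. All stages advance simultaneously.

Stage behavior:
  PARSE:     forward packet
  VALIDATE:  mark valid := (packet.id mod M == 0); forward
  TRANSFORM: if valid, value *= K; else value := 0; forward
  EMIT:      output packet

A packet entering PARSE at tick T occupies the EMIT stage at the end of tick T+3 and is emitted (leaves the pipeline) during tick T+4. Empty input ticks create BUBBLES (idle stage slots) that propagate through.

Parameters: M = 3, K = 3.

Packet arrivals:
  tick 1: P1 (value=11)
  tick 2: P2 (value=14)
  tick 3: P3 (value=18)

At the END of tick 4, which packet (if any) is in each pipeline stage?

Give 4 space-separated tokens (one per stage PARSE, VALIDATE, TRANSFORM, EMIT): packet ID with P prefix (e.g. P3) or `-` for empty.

Tick 1: [PARSE:P1(v=11,ok=F), VALIDATE:-, TRANSFORM:-, EMIT:-] out:-; in:P1
Tick 2: [PARSE:P2(v=14,ok=F), VALIDATE:P1(v=11,ok=F), TRANSFORM:-, EMIT:-] out:-; in:P2
Tick 3: [PARSE:P3(v=18,ok=F), VALIDATE:P2(v=14,ok=F), TRANSFORM:P1(v=0,ok=F), EMIT:-] out:-; in:P3
Tick 4: [PARSE:-, VALIDATE:P3(v=18,ok=T), TRANSFORM:P2(v=0,ok=F), EMIT:P1(v=0,ok=F)] out:-; in:-
At end of tick 4: ['-', 'P3', 'P2', 'P1']

Answer: - P3 P2 P1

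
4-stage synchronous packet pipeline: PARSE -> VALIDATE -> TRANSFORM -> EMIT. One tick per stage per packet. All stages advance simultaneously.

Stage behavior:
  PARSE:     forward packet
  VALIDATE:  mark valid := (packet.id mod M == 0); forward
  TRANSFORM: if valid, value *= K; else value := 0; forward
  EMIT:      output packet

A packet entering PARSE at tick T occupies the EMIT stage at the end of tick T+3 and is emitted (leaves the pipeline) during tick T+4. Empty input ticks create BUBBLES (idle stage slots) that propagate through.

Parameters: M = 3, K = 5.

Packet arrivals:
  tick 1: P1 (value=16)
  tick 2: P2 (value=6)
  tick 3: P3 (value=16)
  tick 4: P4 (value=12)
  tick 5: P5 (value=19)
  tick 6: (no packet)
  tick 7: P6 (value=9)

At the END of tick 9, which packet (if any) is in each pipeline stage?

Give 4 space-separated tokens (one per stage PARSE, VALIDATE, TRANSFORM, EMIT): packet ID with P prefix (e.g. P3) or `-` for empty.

Answer: - - P6 -

Derivation:
Tick 1: [PARSE:P1(v=16,ok=F), VALIDATE:-, TRANSFORM:-, EMIT:-] out:-; in:P1
Tick 2: [PARSE:P2(v=6,ok=F), VALIDATE:P1(v=16,ok=F), TRANSFORM:-, EMIT:-] out:-; in:P2
Tick 3: [PARSE:P3(v=16,ok=F), VALIDATE:P2(v=6,ok=F), TRANSFORM:P1(v=0,ok=F), EMIT:-] out:-; in:P3
Tick 4: [PARSE:P4(v=12,ok=F), VALIDATE:P3(v=16,ok=T), TRANSFORM:P2(v=0,ok=F), EMIT:P1(v=0,ok=F)] out:-; in:P4
Tick 5: [PARSE:P5(v=19,ok=F), VALIDATE:P4(v=12,ok=F), TRANSFORM:P3(v=80,ok=T), EMIT:P2(v=0,ok=F)] out:P1(v=0); in:P5
Tick 6: [PARSE:-, VALIDATE:P5(v=19,ok=F), TRANSFORM:P4(v=0,ok=F), EMIT:P3(v=80,ok=T)] out:P2(v=0); in:-
Tick 7: [PARSE:P6(v=9,ok=F), VALIDATE:-, TRANSFORM:P5(v=0,ok=F), EMIT:P4(v=0,ok=F)] out:P3(v=80); in:P6
Tick 8: [PARSE:-, VALIDATE:P6(v=9,ok=T), TRANSFORM:-, EMIT:P5(v=0,ok=F)] out:P4(v=0); in:-
Tick 9: [PARSE:-, VALIDATE:-, TRANSFORM:P6(v=45,ok=T), EMIT:-] out:P5(v=0); in:-
At end of tick 9: ['-', '-', 'P6', '-']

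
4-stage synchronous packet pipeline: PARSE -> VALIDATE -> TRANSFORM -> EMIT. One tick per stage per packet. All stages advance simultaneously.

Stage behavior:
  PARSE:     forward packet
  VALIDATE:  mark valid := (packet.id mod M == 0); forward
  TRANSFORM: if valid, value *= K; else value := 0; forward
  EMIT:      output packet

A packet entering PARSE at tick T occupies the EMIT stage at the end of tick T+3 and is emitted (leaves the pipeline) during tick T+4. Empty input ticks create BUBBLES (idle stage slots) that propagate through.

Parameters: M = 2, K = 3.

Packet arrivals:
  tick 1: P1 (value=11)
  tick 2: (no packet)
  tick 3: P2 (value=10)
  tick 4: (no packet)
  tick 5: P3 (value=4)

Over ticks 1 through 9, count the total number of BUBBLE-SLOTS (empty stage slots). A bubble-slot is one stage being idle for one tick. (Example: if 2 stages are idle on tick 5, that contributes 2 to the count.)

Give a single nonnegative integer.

Answer: 24

Derivation:
Tick 1: [PARSE:P1(v=11,ok=F), VALIDATE:-, TRANSFORM:-, EMIT:-] out:-; bubbles=3
Tick 2: [PARSE:-, VALIDATE:P1(v=11,ok=F), TRANSFORM:-, EMIT:-] out:-; bubbles=3
Tick 3: [PARSE:P2(v=10,ok=F), VALIDATE:-, TRANSFORM:P1(v=0,ok=F), EMIT:-] out:-; bubbles=2
Tick 4: [PARSE:-, VALIDATE:P2(v=10,ok=T), TRANSFORM:-, EMIT:P1(v=0,ok=F)] out:-; bubbles=2
Tick 5: [PARSE:P3(v=4,ok=F), VALIDATE:-, TRANSFORM:P2(v=30,ok=T), EMIT:-] out:P1(v=0); bubbles=2
Tick 6: [PARSE:-, VALIDATE:P3(v=4,ok=F), TRANSFORM:-, EMIT:P2(v=30,ok=T)] out:-; bubbles=2
Tick 7: [PARSE:-, VALIDATE:-, TRANSFORM:P3(v=0,ok=F), EMIT:-] out:P2(v=30); bubbles=3
Tick 8: [PARSE:-, VALIDATE:-, TRANSFORM:-, EMIT:P3(v=0,ok=F)] out:-; bubbles=3
Tick 9: [PARSE:-, VALIDATE:-, TRANSFORM:-, EMIT:-] out:P3(v=0); bubbles=4
Total bubble-slots: 24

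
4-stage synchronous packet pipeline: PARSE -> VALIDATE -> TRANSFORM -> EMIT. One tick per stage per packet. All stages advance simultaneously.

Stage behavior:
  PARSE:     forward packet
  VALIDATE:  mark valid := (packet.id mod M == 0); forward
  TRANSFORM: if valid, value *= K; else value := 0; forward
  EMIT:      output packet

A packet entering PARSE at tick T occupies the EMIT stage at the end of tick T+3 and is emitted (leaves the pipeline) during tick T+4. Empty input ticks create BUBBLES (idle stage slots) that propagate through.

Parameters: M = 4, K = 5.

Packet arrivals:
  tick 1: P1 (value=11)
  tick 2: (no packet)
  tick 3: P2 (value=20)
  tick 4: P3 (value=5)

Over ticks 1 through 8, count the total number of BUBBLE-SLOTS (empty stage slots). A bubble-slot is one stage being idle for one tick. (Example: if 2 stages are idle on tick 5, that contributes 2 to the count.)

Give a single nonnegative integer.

Answer: 20

Derivation:
Tick 1: [PARSE:P1(v=11,ok=F), VALIDATE:-, TRANSFORM:-, EMIT:-] out:-; bubbles=3
Tick 2: [PARSE:-, VALIDATE:P1(v=11,ok=F), TRANSFORM:-, EMIT:-] out:-; bubbles=3
Tick 3: [PARSE:P2(v=20,ok=F), VALIDATE:-, TRANSFORM:P1(v=0,ok=F), EMIT:-] out:-; bubbles=2
Tick 4: [PARSE:P3(v=5,ok=F), VALIDATE:P2(v=20,ok=F), TRANSFORM:-, EMIT:P1(v=0,ok=F)] out:-; bubbles=1
Tick 5: [PARSE:-, VALIDATE:P3(v=5,ok=F), TRANSFORM:P2(v=0,ok=F), EMIT:-] out:P1(v=0); bubbles=2
Tick 6: [PARSE:-, VALIDATE:-, TRANSFORM:P3(v=0,ok=F), EMIT:P2(v=0,ok=F)] out:-; bubbles=2
Tick 7: [PARSE:-, VALIDATE:-, TRANSFORM:-, EMIT:P3(v=0,ok=F)] out:P2(v=0); bubbles=3
Tick 8: [PARSE:-, VALIDATE:-, TRANSFORM:-, EMIT:-] out:P3(v=0); bubbles=4
Total bubble-slots: 20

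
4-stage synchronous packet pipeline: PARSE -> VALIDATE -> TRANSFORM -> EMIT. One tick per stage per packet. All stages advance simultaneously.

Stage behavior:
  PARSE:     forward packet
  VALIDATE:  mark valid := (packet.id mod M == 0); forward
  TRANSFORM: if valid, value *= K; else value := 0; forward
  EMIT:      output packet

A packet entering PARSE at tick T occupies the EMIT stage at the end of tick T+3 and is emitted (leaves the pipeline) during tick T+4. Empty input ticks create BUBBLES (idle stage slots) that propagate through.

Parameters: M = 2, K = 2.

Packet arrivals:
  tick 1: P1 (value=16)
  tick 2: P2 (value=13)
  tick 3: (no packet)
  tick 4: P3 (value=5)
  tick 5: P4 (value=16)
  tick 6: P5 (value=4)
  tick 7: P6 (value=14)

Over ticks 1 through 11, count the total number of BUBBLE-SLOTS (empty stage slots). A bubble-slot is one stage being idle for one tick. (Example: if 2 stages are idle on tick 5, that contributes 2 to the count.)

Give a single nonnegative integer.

Tick 1: [PARSE:P1(v=16,ok=F), VALIDATE:-, TRANSFORM:-, EMIT:-] out:-; bubbles=3
Tick 2: [PARSE:P2(v=13,ok=F), VALIDATE:P1(v=16,ok=F), TRANSFORM:-, EMIT:-] out:-; bubbles=2
Tick 3: [PARSE:-, VALIDATE:P2(v=13,ok=T), TRANSFORM:P1(v=0,ok=F), EMIT:-] out:-; bubbles=2
Tick 4: [PARSE:P3(v=5,ok=F), VALIDATE:-, TRANSFORM:P2(v=26,ok=T), EMIT:P1(v=0,ok=F)] out:-; bubbles=1
Tick 5: [PARSE:P4(v=16,ok=F), VALIDATE:P3(v=5,ok=F), TRANSFORM:-, EMIT:P2(v=26,ok=T)] out:P1(v=0); bubbles=1
Tick 6: [PARSE:P5(v=4,ok=F), VALIDATE:P4(v=16,ok=T), TRANSFORM:P3(v=0,ok=F), EMIT:-] out:P2(v=26); bubbles=1
Tick 7: [PARSE:P6(v=14,ok=F), VALIDATE:P5(v=4,ok=F), TRANSFORM:P4(v=32,ok=T), EMIT:P3(v=0,ok=F)] out:-; bubbles=0
Tick 8: [PARSE:-, VALIDATE:P6(v=14,ok=T), TRANSFORM:P5(v=0,ok=F), EMIT:P4(v=32,ok=T)] out:P3(v=0); bubbles=1
Tick 9: [PARSE:-, VALIDATE:-, TRANSFORM:P6(v=28,ok=T), EMIT:P5(v=0,ok=F)] out:P4(v=32); bubbles=2
Tick 10: [PARSE:-, VALIDATE:-, TRANSFORM:-, EMIT:P6(v=28,ok=T)] out:P5(v=0); bubbles=3
Tick 11: [PARSE:-, VALIDATE:-, TRANSFORM:-, EMIT:-] out:P6(v=28); bubbles=4
Total bubble-slots: 20

Answer: 20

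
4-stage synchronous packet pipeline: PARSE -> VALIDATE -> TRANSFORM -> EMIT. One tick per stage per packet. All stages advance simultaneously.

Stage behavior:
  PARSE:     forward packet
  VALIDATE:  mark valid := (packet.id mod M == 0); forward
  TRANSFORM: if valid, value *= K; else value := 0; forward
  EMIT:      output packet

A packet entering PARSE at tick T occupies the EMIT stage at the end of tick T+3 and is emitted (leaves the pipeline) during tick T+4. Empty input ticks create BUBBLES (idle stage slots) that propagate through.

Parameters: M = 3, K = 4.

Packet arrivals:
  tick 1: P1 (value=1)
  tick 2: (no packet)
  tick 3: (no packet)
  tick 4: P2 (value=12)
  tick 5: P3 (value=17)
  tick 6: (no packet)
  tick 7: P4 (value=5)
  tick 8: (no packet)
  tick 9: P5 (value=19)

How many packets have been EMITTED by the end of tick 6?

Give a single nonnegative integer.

Tick 1: [PARSE:P1(v=1,ok=F), VALIDATE:-, TRANSFORM:-, EMIT:-] out:-; in:P1
Tick 2: [PARSE:-, VALIDATE:P1(v=1,ok=F), TRANSFORM:-, EMIT:-] out:-; in:-
Tick 3: [PARSE:-, VALIDATE:-, TRANSFORM:P1(v=0,ok=F), EMIT:-] out:-; in:-
Tick 4: [PARSE:P2(v=12,ok=F), VALIDATE:-, TRANSFORM:-, EMIT:P1(v=0,ok=F)] out:-; in:P2
Tick 5: [PARSE:P3(v=17,ok=F), VALIDATE:P2(v=12,ok=F), TRANSFORM:-, EMIT:-] out:P1(v=0); in:P3
Tick 6: [PARSE:-, VALIDATE:P3(v=17,ok=T), TRANSFORM:P2(v=0,ok=F), EMIT:-] out:-; in:-
Emitted by tick 6: ['P1']

Answer: 1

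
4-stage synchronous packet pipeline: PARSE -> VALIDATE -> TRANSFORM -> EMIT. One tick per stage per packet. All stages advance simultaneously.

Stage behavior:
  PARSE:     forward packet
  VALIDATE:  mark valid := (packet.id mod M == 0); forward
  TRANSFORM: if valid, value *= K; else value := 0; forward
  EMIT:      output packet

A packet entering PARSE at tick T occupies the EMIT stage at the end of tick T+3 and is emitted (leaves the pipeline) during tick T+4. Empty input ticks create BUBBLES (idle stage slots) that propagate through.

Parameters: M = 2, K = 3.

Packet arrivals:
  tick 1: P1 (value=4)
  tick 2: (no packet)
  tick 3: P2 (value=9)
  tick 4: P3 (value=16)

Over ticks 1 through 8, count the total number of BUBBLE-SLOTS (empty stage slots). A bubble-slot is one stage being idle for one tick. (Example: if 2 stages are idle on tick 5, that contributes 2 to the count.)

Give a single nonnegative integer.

Answer: 20

Derivation:
Tick 1: [PARSE:P1(v=4,ok=F), VALIDATE:-, TRANSFORM:-, EMIT:-] out:-; bubbles=3
Tick 2: [PARSE:-, VALIDATE:P1(v=4,ok=F), TRANSFORM:-, EMIT:-] out:-; bubbles=3
Tick 3: [PARSE:P2(v=9,ok=F), VALIDATE:-, TRANSFORM:P1(v=0,ok=F), EMIT:-] out:-; bubbles=2
Tick 4: [PARSE:P3(v=16,ok=F), VALIDATE:P2(v=9,ok=T), TRANSFORM:-, EMIT:P1(v=0,ok=F)] out:-; bubbles=1
Tick 5: [PARSE:-, VALIDATE:P3(v=16,ok=F), TRANSFORM:P2(v=27,ok=T), EMIT:-] out:P1(v=0); bubbles=2
Tick 6: [PARSE:-, VALIDATE:-, TRANSFORM:P3(v=0,ok=F), EMIT:P2(v=27,ok=T)] out:-; bubbles=2
Tick 7: [PARSE:-, VALIDATE:-, TRANSFORM:-, EMIT:P3(v=0,ok=F)] out:P2(v=27); bubbles=3
Tick 8: [PARSE:-, VALIDATE:-, TRANSFORM:-, EMIT:-] out:P3(v=0); bubbles=4
Total bubble-slots: 20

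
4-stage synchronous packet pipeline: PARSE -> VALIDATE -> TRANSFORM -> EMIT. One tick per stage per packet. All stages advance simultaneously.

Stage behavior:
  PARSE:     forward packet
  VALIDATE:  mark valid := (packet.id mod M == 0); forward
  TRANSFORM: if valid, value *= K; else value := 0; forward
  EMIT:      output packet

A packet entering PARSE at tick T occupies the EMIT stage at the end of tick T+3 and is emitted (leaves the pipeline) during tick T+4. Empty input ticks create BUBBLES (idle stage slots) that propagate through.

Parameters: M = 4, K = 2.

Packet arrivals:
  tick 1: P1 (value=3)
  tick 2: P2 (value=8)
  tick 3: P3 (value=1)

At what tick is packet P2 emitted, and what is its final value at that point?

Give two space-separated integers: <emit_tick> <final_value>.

Tick 1: [PARSE:P1(v=3,ok=F), VALIDATE:-, TRANSFORM:-, EMIT:-] out:-; in:P1
Tick 2: [PARSE:P2(v=8,ok=F), VALIDATE:P1(v=3,ok=F), TRANSFORM:-, EMIT:-] out:-; in:P2
Tick 3: [PARSE:P3(v=1,ok=F), VALIDATE:P2(v=8,ok=F), TRANSFORM:P1(v=0,ok=F), EMIT:-] out:-; in:P3
Tick 4: [PARSE:-, VALIDATE:P3(v=1,ok=F), TRANSFORM:P2(v=0,ok=F), EMIT:P1(v=0,ok=F)] out:-; in:-
Tick 5: [PARSE:-, VALIDATE:-, TRANSFORM:P3(v=0,ok=F), EMIT:P2(v=0,ok=F)] out:P1(v=0); in:-
Tick 6: [PARSE:-, VALIDATE:-, TRANSFORM:-, EMIT:P3(v=0,ok=F)] out:P2(v=0); in:-
Tick 7: [PARSE:-, VALIDATE:-, TRANSFORM:-, EMIT:-] out:P3(v=0); in:-
P2: arrives tick 2, valid=False (id=2, id%4=2), emit tick 6, final value 0

Answer: 6 0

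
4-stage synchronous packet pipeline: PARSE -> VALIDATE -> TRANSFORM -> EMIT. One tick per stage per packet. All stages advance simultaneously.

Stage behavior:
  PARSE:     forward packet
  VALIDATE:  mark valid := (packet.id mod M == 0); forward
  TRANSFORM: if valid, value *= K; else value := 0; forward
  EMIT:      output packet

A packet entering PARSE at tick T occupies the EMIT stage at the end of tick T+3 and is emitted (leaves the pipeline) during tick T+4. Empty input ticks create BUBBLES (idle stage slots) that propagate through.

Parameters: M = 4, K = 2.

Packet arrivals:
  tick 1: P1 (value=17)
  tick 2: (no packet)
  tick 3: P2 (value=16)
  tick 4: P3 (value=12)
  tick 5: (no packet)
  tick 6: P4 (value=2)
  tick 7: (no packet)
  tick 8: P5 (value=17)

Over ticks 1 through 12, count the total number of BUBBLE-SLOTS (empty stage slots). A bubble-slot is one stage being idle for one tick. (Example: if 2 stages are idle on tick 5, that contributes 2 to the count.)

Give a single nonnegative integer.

Answer: 28

Derivation:
Tick 1: [PARSE:P1(v=17,ok=F), VALIDATE:-, TRANSFORM:-, EMIT:-] out:-; bubbles=3
Tick 2: [PARSE:-, VALIDATE:P1(v=17,ok=F), TRANSFORM:-, EMIT:-] out:-; bubbles=3
Tick 3: [PARSE:P2(v=16,ok=F), VALIDATE:-, TRANSFORM:P1(v=0,ok=F), EMIT:-] out:-; bubbles=2
Tick 4: [PARSE:P3(v=12,ok=F), VALIDATE:P2(v=16,ok=F), TRANSFORM:-, EMIT:P1(v=0,ok=F)] out:-; bubbles=1
Tick 5: [PARSE:-, VALIDATE:P3(v=12,ok=F), TRANSFORM:P2(v=0,ok=F), EMIT:-] out:P1(v=0); bubbles=2
Tick 6: [PARSE:P4(v=2,ok=F), VALIDATE:-, TRANSFORM:P3(v=0,ok=F), EMIT:P2(v=0,ok=F)] out:-; bubbles=1
Tick 7: [PARSE:-, VALIDATE:P4(v=2,ok=T), TRANSFORM:-, EMIT:P3(v=0,ok=F)] out:P2(v=0); bubbles=2
Tick 8: [PARSE:P5(v=17,ok=F), VALIDATE:-, TRANSFORM:P4(v=4,ok=T), EMIT:-] out:P3(v=0); bubbles=2
Tick 9: [PARSE:-, VALIDATE:P5(v=17,ok=F), TRANSFORM:-, EMIT:P4(v=4,ok=T)] out:-; bubbles=2
Tick 10: [PARSE:-, VALIDATE:-, TRANSFORM:P5(v=0,ok=F), EMIT:-] out:P4(v=4); bubbles=3
Tick 11: [PARSE:-, VALIDATE:-, TRANSFORM:-, EMIT:P5(v=0,ok=F)] out:-; bubbles=3
Tick 12: [PARSE:-, VALIDATE:-, TRANSFORM:-, EMIT:-] out:P5(v=0); bubbles=4
Total bubble-slots: 28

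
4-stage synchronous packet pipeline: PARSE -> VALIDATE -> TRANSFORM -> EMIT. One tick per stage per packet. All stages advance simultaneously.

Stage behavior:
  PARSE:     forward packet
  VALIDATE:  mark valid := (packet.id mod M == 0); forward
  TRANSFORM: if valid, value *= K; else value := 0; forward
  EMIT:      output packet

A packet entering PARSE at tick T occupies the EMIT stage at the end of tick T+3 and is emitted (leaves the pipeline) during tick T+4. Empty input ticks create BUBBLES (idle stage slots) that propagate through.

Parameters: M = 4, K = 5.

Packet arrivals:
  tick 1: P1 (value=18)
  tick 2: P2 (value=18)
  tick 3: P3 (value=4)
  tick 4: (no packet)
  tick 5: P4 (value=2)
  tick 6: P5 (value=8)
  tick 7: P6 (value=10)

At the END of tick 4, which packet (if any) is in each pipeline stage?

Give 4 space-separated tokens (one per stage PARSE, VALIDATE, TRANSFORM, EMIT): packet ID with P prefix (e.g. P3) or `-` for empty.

Answer: - P3 P2 P1

Derivation:
Tick 1: [PARSE:P1(v=18,ok=F), VALIDATE:-, TRANSFORM:-, EMIT:-] out:-; in:P1
Tick 2: [PARSE:P2(v=18,ok=F), VALIDATE:P1(v=18,ok=F), TRANSFORM:-, EMIT:-] out:-; in:P2
Tick 3: [PARSE:P3(v=4,ok=F), VALIDATE:P2(v=18,ok=F), TRANSFORM:P1(v=0,ok=F), EMIT:-] out:-; in:P3
Tick 4: [PARSE:-, VALIDATE:P3(v=4,ok=F), TRANSFORM:P2(v=0,ok=F), EMIT:P1(v=0,ok=F)] out:-; in:-
At end of tick 4: ['-', 'P3', 'P2', 'P1']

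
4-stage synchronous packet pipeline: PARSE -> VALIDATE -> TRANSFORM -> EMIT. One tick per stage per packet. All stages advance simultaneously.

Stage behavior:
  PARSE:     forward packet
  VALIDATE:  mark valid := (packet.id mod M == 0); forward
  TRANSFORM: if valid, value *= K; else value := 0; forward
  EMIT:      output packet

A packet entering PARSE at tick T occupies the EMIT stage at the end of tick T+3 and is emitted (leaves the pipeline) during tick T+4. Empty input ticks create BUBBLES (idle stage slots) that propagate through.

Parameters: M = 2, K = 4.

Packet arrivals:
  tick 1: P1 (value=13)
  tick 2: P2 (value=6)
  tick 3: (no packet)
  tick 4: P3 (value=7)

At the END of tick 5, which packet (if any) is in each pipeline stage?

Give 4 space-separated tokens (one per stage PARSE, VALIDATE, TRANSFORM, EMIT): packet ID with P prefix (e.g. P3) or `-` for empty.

Answer: - P3 - P2

Derivation:
Tick 1: [PARSE:P1(v=13,ok=F), VALIDATE:-, TRANSFORM:-, EMIT:-] out:-; in:P1
Tick 2: [PARSE:P2(v=6,ok=F), VALIDATE:P1(v=13,ok=F), TRANSFORM:-, EMIT:-] out:-; in:P2
Tick 3: [PARSE:-, VALIDATE:P2(v=6,ok=T), TRANSFORM:P1(v=0,ok=F), EMIT:-] out:-; in:-
Tick 4: [PARSE:P3(v=7,ok=F), VALIDATE:-, TRANSFORM:P2(v=24,ok=T), EMIT:P1(v=0,ok=F)] out:-; in:P3
Tick 5: [PARSE:-, VALIDATE:P3(v=7,ok=F), TRANSFORM:-, EMIT:P2(v=24,ok=T)] out:P1(v=0); in:-
At end of tick 5: ['-', 'P3', '-', 'P2']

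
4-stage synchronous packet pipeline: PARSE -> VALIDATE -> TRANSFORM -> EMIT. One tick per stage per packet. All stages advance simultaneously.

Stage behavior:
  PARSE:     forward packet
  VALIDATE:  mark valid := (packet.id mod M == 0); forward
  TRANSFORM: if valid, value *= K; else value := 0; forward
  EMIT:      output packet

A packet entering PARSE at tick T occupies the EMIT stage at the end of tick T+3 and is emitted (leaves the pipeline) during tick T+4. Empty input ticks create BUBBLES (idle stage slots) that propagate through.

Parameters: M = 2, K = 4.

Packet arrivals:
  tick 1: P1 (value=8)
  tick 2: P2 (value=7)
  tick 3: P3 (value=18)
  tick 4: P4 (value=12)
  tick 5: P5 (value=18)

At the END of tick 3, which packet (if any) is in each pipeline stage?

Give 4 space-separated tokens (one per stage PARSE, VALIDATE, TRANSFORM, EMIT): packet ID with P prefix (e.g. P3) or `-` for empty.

Tick 1: [PARSE:P1(v=8,ok=F), VALIDATE:-, TRANSFORM:-, EMIT:-] out:-; in:P1
Tick 2: [PARSE:P2(v=7,ok=F), VALIDATE:P1(v=8,ok=F), TRANSFORM:-, EMIT:-] out:-; in:P2
Tick 3: [PARSE:P3(v=18,ok=F), VALIDATE:P2(v=7,ok=T), TRANSFORM:P1(v=0,ok=F), EMIT:-] out:-; in:P3
At end of tick 3: ['P3', 'P2', 'P1', '-']

Answer: P3 P2 P1 -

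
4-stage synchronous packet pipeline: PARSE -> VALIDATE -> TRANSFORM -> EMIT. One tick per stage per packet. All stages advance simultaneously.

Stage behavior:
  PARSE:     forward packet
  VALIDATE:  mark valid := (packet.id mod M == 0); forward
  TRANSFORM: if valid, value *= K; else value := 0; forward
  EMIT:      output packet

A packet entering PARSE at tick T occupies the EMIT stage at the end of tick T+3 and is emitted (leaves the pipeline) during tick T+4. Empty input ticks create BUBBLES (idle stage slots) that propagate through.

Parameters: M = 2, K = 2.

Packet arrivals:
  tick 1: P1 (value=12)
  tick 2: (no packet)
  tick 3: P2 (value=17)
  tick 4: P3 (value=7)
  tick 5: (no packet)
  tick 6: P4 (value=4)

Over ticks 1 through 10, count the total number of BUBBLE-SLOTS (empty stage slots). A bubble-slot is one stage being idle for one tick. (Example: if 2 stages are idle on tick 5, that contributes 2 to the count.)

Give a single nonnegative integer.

Answer: 24

Derivation:
Tick 1: [PARSE:P1(v=12,ok=F), VALIDATE:-, TRANSFORM:-, EMIT:-] out:-; bubbles=3
Tick 2: [PARSE:-, VALIDATE:P1(v=12,ok=F), TRANSFORM:-, EMIT:-] out:-; bubbles=3
Tick 3: [PARSE:P2(v=17,ok=F), VALIDATE:-, TRANSFORM:P1(v=0,ok=F), EMIT:-] out:-; bubbles=2
Tick 4: [PARSE:P3(v=7,ok=F), VALIDATE:P2(v=17,ok=T), TRANSFORM:-, EMIT:P1(v=0,ok=F)] out:-; bubbles=1
Tick 5: [PARSE:-, VALIDATE:P3(v=7,ok=F), TRANSFORM:P2(v=34,ok=T), EMIT:-] out:P1(v=0); bubbles=2
Tick 6: [PARSE:P4(v=4,ok=F), VALIDATE:-, TRANSFORM:P3(v=0,ok=F), EMIT:P2(v=34,ok=T)] out:-; bubbles=1
Tick 7: [PARSE:-, VALIDATE:P4(v=4,ok=T), TRANSFORM:-, EMIT:P3(v=0,ok=F)] out:P2(v=34); bubbles=2
Tick 8: [PARSE:-, VALIDATE:-, TRANSFORM:P4(v=8,ok=T), EMIT:-] out:P3(v=0); bubbles=3
Tick 9: [PARSE:-, VALIDATE:-, TRANSFORM:-, EMIT:P4(v=8,ok=T)] out:-; bubbles=3
Tick 10: [PARSE:-, VALIDATE:-, TRANSFORM:-, EMIT:-] out:P4(v=8); bubbles=4
Total bubble-slots: 24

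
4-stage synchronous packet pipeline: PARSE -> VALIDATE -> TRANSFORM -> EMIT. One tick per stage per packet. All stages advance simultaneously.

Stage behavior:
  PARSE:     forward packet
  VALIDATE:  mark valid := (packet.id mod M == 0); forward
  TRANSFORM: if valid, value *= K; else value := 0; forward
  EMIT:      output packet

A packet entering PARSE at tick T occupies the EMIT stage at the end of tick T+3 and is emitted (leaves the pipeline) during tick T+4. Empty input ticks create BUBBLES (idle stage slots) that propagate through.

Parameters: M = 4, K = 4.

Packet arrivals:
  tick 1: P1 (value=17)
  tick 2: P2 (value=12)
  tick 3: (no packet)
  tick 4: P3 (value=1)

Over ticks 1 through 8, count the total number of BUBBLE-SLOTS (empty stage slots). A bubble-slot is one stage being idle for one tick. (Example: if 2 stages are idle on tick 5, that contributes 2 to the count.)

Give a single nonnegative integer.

Tick 1: [PARSE:P1(v=17,ok=F), VALIDATE:-, TRANSFORM:-, EMIT:-] out:-; bubbles=3
Tick 2: [PARSE:P2(v=12,ok=F), VALIDATE:P1(v=17,ok=F), TRANSFORM:-, EMIT:-] out:-; bubbles=2
Tick 3: [PARSE:-, VALIDATE:P2(v=12,ok=F), TRANSFORM:P1(v=0,ok=F), EMIT:-] out:-; bubbles=2
Tick 4: [PARSE:P3(v=1,ok=F), VALIDATE:-, TRANSFORM:P2(v=0,ok=F), EMIT:P1(v=0,ok=F)] out:-; bubbles=1
Tick 5: [PARSE:-, VALIDATE:P3(v=1,ok=F), TRANSFORM:-, EMIT:P2(v=0,ok=F)] out:P1(v=0); bubbles=2
Tick 6: [PARSE:-, VALIDATE:-, TRANSFORM:P3(v=0,ok=F), EMIT:-] out:P2(v=0); bubbles=3
Tick 7: [PARSE:-, VALIDATE:-, TRANSFORM:-, EMIT:P3(v=0,ok=F)] out:-; bubbles=3
Tick 8: [PARSE:-, VALIDATE:-, TRANSFORM:-, EMIT:-] out:P3(v=0); bubbles=4
Total bubble-slots: 20

Answer: 20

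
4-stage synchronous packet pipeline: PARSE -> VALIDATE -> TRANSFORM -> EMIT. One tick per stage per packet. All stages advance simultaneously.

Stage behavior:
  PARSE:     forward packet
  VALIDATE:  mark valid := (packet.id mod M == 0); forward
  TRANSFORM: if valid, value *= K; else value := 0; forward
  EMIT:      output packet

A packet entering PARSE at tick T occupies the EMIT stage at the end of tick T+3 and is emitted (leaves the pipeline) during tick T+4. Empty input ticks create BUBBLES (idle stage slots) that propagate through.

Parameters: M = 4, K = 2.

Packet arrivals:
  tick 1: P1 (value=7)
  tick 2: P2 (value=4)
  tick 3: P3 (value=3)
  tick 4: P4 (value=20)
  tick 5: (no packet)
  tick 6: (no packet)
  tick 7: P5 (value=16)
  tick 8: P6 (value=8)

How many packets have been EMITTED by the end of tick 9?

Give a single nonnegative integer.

Answer: 4

Derivation:
Tick 1: [PARSE:P1(v=7,ok=F), VALIDATE:-, TRANSFORM:-, EMIT:-] out:-; in:P1
Tick 2: [PARSE:P2(v=4,ok=F), VALIDATE:P1(v=7,ok=F), TRANSFORM:-, EMIT:-] out:-; in:P2
Tick 3: [PARSE:P3(v=3,ok=F), VALIDATE:P2(v=4,ok=F), TRANSFORM:P1(v=0,ok=F), EMIT:-] out:-; in:P3
Tick 4: [PARSE:P4(v=20,ok=F), VALIDATE:P3(v=3,ok=F), TRANSFORM:P2(v=0,ok=F), EMIT:P1(v=0,ok=F)] out:-; in:P4
Tick 5: [PARSE:-, VALIDATE:P4(v=20,ok=T), TRANSFORM:P3(v=0,ok=F), EMIT:P2(v=0,ok=F)] out:P1(v=0); in:-
Tick 6: [PARSE:-, VALIDATE:-, TRANSFORM:P4(v=40,ok=T), EMIT:P3(v=0,ok=F)] out:P2(v=0); in:-
Tick 7: [PARSE:P5(v=16,ok=F), VALIDATE:-, TRANSFORM:-, EMIT:P4(v=40,ok=T)] out:P3(v=0); in:P5
Tick 8: [PARSE:P6(v=8,ok=F), VALIDATE:P5(v=16,ok=F), TRANSFORM:-, EMIT:-] out:P4(v=40); in:P6
Tick 9: [PARSE:-, VALIDATE:P6(v=8,ok=F), TRANSFORM:P5(v=0,ok=F), EMIT:-] out:-; in:-
Emitted by tick 9: ['P1', 'P2', 'P3', 'P4']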